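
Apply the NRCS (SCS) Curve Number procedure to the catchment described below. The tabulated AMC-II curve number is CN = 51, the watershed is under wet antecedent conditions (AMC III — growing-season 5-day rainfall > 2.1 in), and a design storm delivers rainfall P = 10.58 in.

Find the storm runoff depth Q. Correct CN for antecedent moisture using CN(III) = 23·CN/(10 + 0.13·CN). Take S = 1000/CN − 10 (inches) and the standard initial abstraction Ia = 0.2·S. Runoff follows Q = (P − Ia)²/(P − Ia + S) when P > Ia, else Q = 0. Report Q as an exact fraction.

CN(III) from CN(II)=51: (23·51)/(10 + 0.13·51) = 117300/1663 ≈ 70.535
S = 1000/(117300/1663) − 10 = 4900/1173 in ≈ 4.177 in
Ia = 0.2·(4900/1173) = 980/1173 in ≈ 0.835 in
P − Ia = 10.580 − 0.835 = 571517/58650 ≈ 9.745 in (> 0, runoff occurs)
Q = (571517/58650)²/((571517/58650) + 4900/1173) = (326631681289/3439822500)/(816517/58650) = 326631681289/47888722050 in ≈ 6.821 in

Q = 326631681289/47888722050 in ≈ 6.821 in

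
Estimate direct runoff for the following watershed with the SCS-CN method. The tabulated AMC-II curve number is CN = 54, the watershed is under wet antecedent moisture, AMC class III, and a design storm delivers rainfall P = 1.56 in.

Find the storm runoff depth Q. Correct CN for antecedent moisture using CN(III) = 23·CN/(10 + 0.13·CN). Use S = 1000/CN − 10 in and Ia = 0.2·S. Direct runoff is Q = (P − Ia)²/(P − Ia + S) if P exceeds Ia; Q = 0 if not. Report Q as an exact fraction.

Q = 305809/2060775 in ≈ 0.148 in

Wet (AMC III): CN(III) = 23·54/(10 + 0.13·54) = 1242/(851/50) = 2700/37 ≈ 72.973
Retention S: 1000/CN − 10 with CN=72.973 → S = 100/27 ≈ 3.704 in
Initial abstraction Ia = S/5 = (100/27)/5 = 20/27 ≈ 0.741 in
P − Ia = 1.560 − 0.741 = 553/675 ≈ 0.819 in (> 0, runoff occurs)
Q: (553/675)² ÷ (3053/675) = 305809/2060775 in (≈ 0.148 in)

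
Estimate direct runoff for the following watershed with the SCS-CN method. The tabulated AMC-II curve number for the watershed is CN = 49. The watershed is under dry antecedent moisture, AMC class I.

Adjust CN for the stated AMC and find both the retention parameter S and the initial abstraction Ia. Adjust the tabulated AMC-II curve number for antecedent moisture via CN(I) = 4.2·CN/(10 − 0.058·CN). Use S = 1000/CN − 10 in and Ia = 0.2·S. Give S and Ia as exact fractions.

Adjust CN=49 to AMC I: 4.2·49/(10 − 0.058·49) → (1029/5) ÷ (3579/500) = 34300/1193 ≈ 28.751
S = 1000/(34300/1193) − 10 = 8500/343 in ≈ 24.781 in
Ia = 0.2·(8500/343) = 1700/343 in ≈ 4.956 in

S = 8500/343 in ≈ 24.781 in; Ia = 1700/343 in ≈ 4.956 in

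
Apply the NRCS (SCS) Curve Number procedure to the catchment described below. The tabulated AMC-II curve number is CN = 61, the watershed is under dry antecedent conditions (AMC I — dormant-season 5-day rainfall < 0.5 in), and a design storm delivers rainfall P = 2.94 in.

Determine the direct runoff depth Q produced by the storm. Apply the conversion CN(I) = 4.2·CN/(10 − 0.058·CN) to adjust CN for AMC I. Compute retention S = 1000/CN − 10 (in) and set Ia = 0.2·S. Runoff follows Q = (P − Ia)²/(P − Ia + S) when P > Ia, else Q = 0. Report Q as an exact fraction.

Q = 0 in ≈ 0.000 in

CN(I) from CN(II)=61: (4.2·61)/(10 − 0.058·61) = 42700/1077 ≈ 39.647
Max retention: S = 1000/(42700/1077) − 10 = 6500/427 in (≈ 15.222 in)
Ia = 0.2·(6500/427) = 1300/427 in ≈ 3.044 in
P = 2.940 ≤ Ia = 3.044 in: entire storm abstracted, Q = 0.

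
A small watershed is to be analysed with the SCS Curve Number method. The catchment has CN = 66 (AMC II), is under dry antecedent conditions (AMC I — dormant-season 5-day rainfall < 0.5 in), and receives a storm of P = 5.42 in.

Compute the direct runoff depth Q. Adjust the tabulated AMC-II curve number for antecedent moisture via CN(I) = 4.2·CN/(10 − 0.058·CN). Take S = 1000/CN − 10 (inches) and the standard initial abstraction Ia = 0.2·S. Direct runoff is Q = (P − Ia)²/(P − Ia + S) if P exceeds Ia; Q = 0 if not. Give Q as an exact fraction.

Q = 10568456809/18288373950 in ≈ 0.578 in

Adjust CN=66 to AMC I: 4.2·66/(10 − 0.058·66) → (1386/5) ÷ (1543/250) = 69300/1543 ≈ 44.913
Retention S: 1000/CN − 10 with CN=44.913 → S = 8500/693 ≈ 12.266 in
Initial abstraction Ia = S/5 = (8500/693)/5 = 1700/693 ≈ 2.453 in
Excess rainfall: 5.420 − 2.453 = 2.967 in; P > Ia so Q > 0
Q: (102803/34650)² ÷ (527803/34650) = 10568456809/18288373950 in (≈ 0.578 in)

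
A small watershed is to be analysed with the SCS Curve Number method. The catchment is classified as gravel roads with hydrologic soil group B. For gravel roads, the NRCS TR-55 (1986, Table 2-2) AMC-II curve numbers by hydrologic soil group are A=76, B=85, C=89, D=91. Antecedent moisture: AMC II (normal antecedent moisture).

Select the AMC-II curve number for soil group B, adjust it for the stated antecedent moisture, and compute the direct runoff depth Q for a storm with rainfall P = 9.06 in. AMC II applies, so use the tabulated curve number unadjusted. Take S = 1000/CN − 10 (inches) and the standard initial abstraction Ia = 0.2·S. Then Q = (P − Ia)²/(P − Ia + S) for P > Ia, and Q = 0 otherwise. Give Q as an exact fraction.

Q = 6086089/840650 in ≈ 7.240 in

NRCS table: gravel roads, soil group B → CN(II) = 85
CN(II) = 85; AMC II needs no correction.
Max retention: S = 1000/85 − 10 = 30/17 in (≈ 1.765 in)
Ia = 0.2·(30/17) = 6/17 in ≈ 0.353 in
P − Ia = 9.060 − 0.353 = 7401/850 ≈ 8.707 in (> 0, runoff occurs)
Q: (7401/850)² ÷ (8901/850) = 6086089/840650 in (≈ 7.240 in)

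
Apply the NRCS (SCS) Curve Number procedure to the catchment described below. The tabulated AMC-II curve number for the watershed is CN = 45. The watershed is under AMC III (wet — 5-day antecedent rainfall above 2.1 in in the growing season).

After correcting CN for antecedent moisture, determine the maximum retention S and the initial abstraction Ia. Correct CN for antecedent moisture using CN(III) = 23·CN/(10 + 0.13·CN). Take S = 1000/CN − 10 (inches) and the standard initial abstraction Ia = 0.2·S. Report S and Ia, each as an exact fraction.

Adjust CN=45 to AMC III: 23·45/(10 + 0.13·45) → 1035 ÷ (317/20) = 20700/317 ≈ 65.300
S = 1000/(20700/317) − 10 = 1100/207 in ≈ 5.314 in
Ia = 0.2S: 0.2·5.314 = 1.063 in (exactly 220/207)

S = 1100/207 in ≈ 5.314 in; Ia = 220/207 in ≈ 1.063 in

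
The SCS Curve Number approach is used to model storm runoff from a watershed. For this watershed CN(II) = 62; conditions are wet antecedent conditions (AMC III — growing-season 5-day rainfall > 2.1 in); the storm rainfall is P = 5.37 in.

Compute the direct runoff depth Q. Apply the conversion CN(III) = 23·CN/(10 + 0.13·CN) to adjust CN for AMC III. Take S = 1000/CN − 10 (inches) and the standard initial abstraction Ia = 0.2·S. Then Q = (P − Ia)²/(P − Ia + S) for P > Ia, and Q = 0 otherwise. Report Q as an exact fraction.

Wet (AMC III): CN(III) = 23·62/(10 + 0.13·62) = 1426/(903/50) = 71300/903 ≈ 78.959
Retention S: 1000/CN − 10 with CN=78.959 → S = 1900/713 ≈ 2.665 in
Initial abstraction Ia = S/5 = (1900/713)/5 = 380/713 ≈ 0.533 in
Excess rainfall: 5.370 − 0.533 = 4.837 in; P > Ia so Q > 0
Q = (344881/71300)²/((344881/71300) + 1900/713) = (118942904161/5083690000)/(534881/71300) = 118942904161/38137015300 in ≈ 3.119 in

Q = 118942904161/38137015300 in ≈ 3.119 in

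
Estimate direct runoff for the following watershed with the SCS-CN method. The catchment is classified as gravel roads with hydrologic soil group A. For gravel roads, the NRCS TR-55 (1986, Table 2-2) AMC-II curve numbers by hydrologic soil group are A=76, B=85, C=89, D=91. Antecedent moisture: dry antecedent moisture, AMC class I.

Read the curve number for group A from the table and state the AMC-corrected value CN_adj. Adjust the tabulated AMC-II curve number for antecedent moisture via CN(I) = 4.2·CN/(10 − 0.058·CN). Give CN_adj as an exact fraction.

NRCS table: gravel roads, soil group A → CN(II) = 76
CN(I) from CN(II)=76: (4.2·76)/(10 − 0.058·76) = 13300/233 ≈ 57.082

CN_adj = 13300/233 ≈ 57.082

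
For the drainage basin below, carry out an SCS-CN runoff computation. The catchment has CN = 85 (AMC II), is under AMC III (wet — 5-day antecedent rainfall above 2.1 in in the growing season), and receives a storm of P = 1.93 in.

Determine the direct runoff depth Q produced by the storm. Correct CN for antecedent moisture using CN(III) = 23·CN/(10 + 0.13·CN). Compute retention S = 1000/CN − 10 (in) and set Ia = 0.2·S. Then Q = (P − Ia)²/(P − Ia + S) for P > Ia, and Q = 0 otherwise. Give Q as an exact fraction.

Q = 4825108369/3889003300 in ≈ 1.241 in

Wet (AMC III): CN(III) = 23·85/(10 + 0.13·85) = 1955/(421/20) = 39100/421 ≈ 92.874
S = 1000/(39100/421) − 10 = 300/391 in ≈ 0.767 in
Ia = 0.2S: 0.2·0.767 = 0.153 in (exactly 60/391)
P − Ia = 1.930 − 0.153 = 69463/39100 ≈ 1.777 in (> 0, runoff occurs)
Q: (69463/39100)² ÷ (99463/39100) = 4825108369/3889003300 in (≈ 1.241 in)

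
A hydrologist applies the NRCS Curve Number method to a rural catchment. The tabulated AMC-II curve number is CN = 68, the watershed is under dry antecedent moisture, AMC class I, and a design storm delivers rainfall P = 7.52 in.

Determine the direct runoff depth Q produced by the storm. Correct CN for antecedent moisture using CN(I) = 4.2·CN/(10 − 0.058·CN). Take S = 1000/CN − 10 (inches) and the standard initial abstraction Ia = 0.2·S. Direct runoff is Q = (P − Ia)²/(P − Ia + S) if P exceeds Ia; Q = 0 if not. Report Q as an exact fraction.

Q = 554979364/328252575 in ≈ 1.691 in

Adjust CN=68 to AMC I: 4.2·68/(10 − 0.058·68) → (1428/5) ÷ (757/125) = 35700/757 ≈ 47.160
Max retention: S = 1000/(35700/757) − 10 = 4000/357 in (≈ 11.204 in)
Initial abstraction Ia = S/5 = (4000/357)/5 = 800/357 ≈ 2.241 in
Excess rainfall: 7.520 − 2.241 = 5.279 in; P > Ia so Q > 0
Runoff Q = (P−Ia)²/(P−Ia+S) = (5.279)²/(5.279+11.204) = 554979364/328252575 ≈ 1.691 in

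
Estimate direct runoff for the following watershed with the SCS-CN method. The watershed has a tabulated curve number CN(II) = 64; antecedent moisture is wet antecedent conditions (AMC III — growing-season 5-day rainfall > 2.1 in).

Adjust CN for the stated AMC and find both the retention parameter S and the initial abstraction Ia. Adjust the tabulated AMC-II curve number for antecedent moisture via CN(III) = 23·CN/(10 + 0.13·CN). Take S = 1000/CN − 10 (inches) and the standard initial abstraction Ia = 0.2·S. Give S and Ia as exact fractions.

Wet (AMC III): CN(III) = 23·64/(10 + 0.13·64) = 1472/(458/25) = 18400/229 ≈ 80.349
Max retention: S = 1000/(18400/229) − 10 = 225/92 in (≈ 2.446 in)
Ia = 0.2·(225/92) = 45/92 in ≈ 0.489 in

S = 225/92 in ≈ 2.446 in; Ia = 45/92 in ≈ 0.489 in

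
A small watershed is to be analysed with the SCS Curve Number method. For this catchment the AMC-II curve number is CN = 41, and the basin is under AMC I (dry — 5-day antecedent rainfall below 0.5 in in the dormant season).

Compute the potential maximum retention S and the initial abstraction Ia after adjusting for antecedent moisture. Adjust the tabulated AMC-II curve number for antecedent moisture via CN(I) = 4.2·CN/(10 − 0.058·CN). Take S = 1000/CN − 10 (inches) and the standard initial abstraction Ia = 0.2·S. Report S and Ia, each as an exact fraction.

S = 29500/861 in ≈ 34.262 in; Ia = 5900/861 in ≈ 6.852 in

Adjust CN=41 to AMC I: 4.2·41/(10 − 0.058·41) → (861/5) ÷ (3811/500) = 86100/3811 ≈ 22.592
Retention S: 1000/CN − 10 with CN=22.592 → S = 29500/861 ≈ 34.262 in
Initial abstraction Ia = S/5 = (29500/861)/5 = 5900/861 ≈ 6.852 in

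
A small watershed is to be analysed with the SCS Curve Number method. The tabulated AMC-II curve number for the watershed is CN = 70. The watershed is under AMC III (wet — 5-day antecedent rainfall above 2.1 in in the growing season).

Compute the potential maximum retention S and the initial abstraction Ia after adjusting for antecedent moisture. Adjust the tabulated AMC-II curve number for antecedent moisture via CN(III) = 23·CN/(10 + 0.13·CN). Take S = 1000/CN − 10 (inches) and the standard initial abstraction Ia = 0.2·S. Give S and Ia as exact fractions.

Adjust CN=70 to AMC III: 23·70/(10 + 0.13·70) → 1610 ÷ (191/10) = 16100/191 ≈ 84.293
Retention S: 1000/CN − 10 with CN=84.293 → S = 300/161 ≈ 1.863 in
Ia = 0.2·(300/161) = 60/161 in ≈ 0.373 in

S = 300/161 in ≈ 1.863 in; Ia = 60/161 in ≈ 0.373 in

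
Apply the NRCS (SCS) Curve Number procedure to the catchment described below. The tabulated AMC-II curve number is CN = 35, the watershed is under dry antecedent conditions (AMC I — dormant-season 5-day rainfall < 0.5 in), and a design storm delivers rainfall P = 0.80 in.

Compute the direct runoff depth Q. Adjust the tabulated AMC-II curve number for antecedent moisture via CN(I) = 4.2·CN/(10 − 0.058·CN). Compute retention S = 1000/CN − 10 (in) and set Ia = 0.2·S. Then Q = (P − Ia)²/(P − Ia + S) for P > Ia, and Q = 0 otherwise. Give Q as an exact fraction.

Q = 0 in ≈ 0.000 in

CN(I) from CN(II)=35: (4.2·35)/(10 − 0.058·35) = 14700/797 ≈ 18.444
Retention S: 1000/CN − 10 with CN=18.444 → S = 6500/147 ≈ 44.218 in
Ia = 0.2S: 0.2·44.218 = 8.844 in (exactly 1300/147)
P = 0.800 ≤ Ia = 8.844 in: entire storm abstracted, Q = 0.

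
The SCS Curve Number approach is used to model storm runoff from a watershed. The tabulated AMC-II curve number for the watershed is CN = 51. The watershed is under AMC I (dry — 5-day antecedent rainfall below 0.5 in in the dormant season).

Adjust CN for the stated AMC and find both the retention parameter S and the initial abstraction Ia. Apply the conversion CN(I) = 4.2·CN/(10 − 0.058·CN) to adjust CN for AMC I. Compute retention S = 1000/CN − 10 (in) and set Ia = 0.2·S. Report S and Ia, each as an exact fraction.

Dry (AMC I): CN(I) = 4.2·51/(10 − 0.058·51) = (1071/5)/(3521/500) = 15300/503 ≈ 30.417
S = 1000/(15300/503) − 10 = 3500/153 in ≈ 22.876 in
Ia = 0.2S: 0.2·22.876 = 4.575 in (exactly 700/153)

S = 3500/153 in ≈ 22.876 in; Ia = 700/153 in ≈ 4.575 in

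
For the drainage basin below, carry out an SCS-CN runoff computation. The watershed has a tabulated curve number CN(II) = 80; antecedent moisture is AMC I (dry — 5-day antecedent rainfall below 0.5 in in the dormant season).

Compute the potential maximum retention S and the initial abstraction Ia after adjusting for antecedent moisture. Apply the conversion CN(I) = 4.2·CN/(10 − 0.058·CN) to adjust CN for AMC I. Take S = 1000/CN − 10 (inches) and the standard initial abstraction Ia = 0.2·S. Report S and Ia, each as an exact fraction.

Dry (AMC I): CN(I) = 4.2·80/(10 − 0.058·80) = 336/(134/25) = 4200/67 ≈ 62.687
S = 1000/(4200/67) − 10 = 125/21 in ≈ 5.952 in
Ia = 0.2·(125/21) = 25/21 in ≈ 1.190 in

S = 125/21 in ≈ 5.952 in; Ia = 25/21 in ≈ 1.190 in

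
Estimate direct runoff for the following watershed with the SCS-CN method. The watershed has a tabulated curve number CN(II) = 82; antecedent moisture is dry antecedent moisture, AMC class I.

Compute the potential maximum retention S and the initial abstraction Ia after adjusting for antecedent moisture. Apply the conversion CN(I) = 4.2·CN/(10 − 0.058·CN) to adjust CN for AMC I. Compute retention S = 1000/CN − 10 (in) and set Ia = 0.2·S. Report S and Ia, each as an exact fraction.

S = 1500/287 in ≈ 5.226 in; Ia = 300/287 in ≈ 1.045 in

Adjust CN=82 to AMC I: 4.2·82/(10 − 0.058·82) → (1722/5) ÷ (1311/250) = 28700/437 ≈ 65.675
S = 1000/(28700/437) − 10 = 1500/287 in ≈ 5.226 in
Initial abstraction Ia = S/5 = (1500/287)/5 = 300/287 ≈ 1.045 in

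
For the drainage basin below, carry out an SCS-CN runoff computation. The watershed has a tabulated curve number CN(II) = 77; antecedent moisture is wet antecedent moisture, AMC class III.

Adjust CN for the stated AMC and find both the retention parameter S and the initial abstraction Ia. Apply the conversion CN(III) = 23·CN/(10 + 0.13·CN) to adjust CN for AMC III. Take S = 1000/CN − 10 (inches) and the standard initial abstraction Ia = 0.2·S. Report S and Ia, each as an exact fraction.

S = 100/77 in ≈ 1.299 in; Ia = 20/77 in ≈ 0.260 in

CN(III) from CN(II)=77: (23·77)/(10 + 0.13·77) = 7700/87 ≈ 88.506
S = 1000/(7700/87) − 10 = 100/77 in ≈ 1.299 in
Initial abstraction Ia = S/5 = (100/77)/5 = 20/77 ≈ 0.260 in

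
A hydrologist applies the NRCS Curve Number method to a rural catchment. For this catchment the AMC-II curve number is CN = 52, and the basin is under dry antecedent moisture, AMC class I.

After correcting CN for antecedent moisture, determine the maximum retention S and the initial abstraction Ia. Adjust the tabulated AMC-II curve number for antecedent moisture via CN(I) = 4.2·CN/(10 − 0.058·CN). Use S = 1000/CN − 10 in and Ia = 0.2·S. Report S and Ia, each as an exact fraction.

CN(I) from CN(II)=52: (4.2·52)/(10 − 0.058·52) = 9100/291 ≈ 31.271
S = 1000/(9100/291) − 10 = 2000/91 in ≈ 21.978 in
Initial abstraction Ia = S/5 = (2000/91)/5 = 400/91 ≈ 4.396 in

S = 2000/91 in ≈ 21.978 in; Ia = 400/91 in ≈ 4.396 in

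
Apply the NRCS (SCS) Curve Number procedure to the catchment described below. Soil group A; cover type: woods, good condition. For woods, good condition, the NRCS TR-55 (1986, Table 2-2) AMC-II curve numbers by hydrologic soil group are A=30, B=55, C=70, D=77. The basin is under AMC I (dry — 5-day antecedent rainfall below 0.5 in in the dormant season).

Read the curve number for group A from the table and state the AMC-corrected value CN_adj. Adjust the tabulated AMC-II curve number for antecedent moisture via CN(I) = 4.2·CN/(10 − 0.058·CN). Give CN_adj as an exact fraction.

NRCS table: woods, good condition, soil group A → CN(II) = 30
Dry (AMC I): CN(I) = 4.2·30/(10 − 0.058·30) = 126/(413/50) = 900/59 ≈ 15.254

CN_adj = 900/59 ≈ 15.254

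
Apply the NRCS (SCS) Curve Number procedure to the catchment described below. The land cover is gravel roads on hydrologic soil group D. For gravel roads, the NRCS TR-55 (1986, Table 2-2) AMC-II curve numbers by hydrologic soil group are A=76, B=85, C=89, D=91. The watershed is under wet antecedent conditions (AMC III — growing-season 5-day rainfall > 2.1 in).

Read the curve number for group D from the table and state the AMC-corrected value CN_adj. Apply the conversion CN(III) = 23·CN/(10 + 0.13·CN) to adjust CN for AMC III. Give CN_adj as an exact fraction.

NRCS table: gravel roads, soil group D → CN(II) = 91
Adjust CN=91 to AMC III: 23·91/(10 + 0.13·91) → 2093 ÷ (2183/100) = 209300/2183 ≈ 95.877

CN_adj = 209300/2183 ≈ 95.877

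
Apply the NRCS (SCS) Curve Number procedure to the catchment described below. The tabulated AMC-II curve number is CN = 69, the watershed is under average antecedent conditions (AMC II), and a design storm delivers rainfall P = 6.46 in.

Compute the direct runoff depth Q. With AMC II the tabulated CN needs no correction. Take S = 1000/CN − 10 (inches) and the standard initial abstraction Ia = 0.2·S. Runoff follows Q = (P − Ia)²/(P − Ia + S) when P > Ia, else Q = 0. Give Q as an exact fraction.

Q = 368140969/119670150 in ≈ 3.076 in

AMC II — tabulated CN = 69 applies directly.
S = 1000/69 − 10 = 310/69 in ≈ 4.493 in
Ia = 0.2S: 0.2·4.493 = 0.899 in (exactly 62/69)
Excess rainfall: 6.460 − 0.899 = 5.561 in; P > Ia so Q > 0
Q = (19187/3450)²/((19187/3450) + 310/69) = (368140969/11902500)/(34687/3450) = 368140969/119670150 in ≈ 3.076 in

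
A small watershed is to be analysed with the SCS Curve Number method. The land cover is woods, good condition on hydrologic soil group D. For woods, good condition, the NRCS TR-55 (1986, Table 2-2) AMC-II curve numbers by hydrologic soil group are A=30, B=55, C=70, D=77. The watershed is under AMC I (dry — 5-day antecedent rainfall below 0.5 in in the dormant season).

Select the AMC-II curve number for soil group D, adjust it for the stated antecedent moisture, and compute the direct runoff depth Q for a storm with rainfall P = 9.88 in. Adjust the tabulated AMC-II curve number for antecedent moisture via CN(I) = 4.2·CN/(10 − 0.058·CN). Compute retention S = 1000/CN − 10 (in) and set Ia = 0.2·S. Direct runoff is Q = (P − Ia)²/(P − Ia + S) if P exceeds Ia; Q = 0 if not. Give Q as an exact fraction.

NRCS table: woods, good condition, soil group D → CN(II) = 77
CN(I) from CN(II)=77: (4.2·77)/(10 − 0.058·77) = 161700/2767 ≈ 58.439
S = 1000/(161700/2767) − 10 = 11500/1617 in ≈ 7.112 in
Ia = 0.2S: 0.2·7.112 = 1.422 in (exactly 2300/1617)
P − Ia = 9.880 − 1.422 = 341899/40425 ≈ 8.458 in (> 0, runoff occurs)
Runoff Q = (P−Ia)²/(P−Ia+S) = (8.458)²/(8.458+7.112) = 116894926201/25443454575 ≈ 4.594 in

Q = 116894926201/25443454575 in ≈ 4.594 in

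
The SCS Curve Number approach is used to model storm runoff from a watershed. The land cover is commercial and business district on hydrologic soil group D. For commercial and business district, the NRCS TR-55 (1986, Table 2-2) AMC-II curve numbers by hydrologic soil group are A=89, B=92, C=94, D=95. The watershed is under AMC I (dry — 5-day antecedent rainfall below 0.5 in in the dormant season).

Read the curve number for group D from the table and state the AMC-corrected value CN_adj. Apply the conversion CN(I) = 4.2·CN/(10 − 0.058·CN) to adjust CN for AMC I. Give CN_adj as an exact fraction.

CN_adj = 39900/449 ≈ 88.864

NRCS table: commercial and business district, soil group D → CN(II) = 95
CN(I) from CN(II)=95: (4.2·95)/(10 − 0.058·95) = 39900/449 ≈ 88.864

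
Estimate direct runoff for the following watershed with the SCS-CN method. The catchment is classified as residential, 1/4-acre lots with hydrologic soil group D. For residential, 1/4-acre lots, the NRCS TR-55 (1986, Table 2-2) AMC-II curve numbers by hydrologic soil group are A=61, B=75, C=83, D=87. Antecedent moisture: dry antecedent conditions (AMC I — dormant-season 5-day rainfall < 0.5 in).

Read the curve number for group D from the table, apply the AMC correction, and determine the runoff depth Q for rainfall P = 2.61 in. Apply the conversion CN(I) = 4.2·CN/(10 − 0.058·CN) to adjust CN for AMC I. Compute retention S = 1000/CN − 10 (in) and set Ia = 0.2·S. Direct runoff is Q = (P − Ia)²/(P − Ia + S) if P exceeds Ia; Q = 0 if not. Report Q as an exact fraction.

NRCS table: residential, 1/4-acre lots, soil group D → CN(II) = 87
CN(I) from CN(II)=87: (4.2·87)/(10 − 0.058·87) = 182700/2477 ≈ 73.759
Retention S: 1000/CN − 10 with CN=73.759 → S = 6500/1827 ≈ 3.558 in
Ia = 0.2·(6500/1827) = 1300/1827 in ≈ 0.712 in
P − Ia = 2.610 − 0.712 = 346847/182700 ≈ 1.898 in (> 0, runoff occurs)
Q = (346847/182700)²/((346847/182700) + 6500/1827) = (120302841409/33379290000)/(996847/182700) = 120302841409/182123946900 in ≈ 0.661 in

Q = 120302841409/182123946900 in ≈ 0.661 in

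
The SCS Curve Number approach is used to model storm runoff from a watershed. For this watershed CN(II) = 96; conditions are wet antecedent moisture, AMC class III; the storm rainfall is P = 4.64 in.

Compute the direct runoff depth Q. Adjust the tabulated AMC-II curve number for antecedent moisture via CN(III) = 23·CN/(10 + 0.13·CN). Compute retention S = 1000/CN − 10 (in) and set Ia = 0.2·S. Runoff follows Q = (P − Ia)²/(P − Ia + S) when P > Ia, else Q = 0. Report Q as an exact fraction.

Q = 252269689/56952600 in ≈ 4.429 in

Adjust CN=96 to AMC III: 23·96/(10 + 0.13·96) → 2208 ÷ (562/25) = 27600/281 ≈ 98.221
S = 1000/(27600/281) − 10 = 25/138 in ≈ 0.181 in
Ia = 0.2S: 0.2·0.181 = 0.036 in (exactly 5/138)
P − Ia = 4.640 − 0.036 = 15883/3450 ≈ 4.604 in (> 0, runoff occurs)
Runoff Q = (P−Ia)²/(P−Ia+S) = (4.604)²/(4.604+0.181) = 252269689/56952600 ≈ 4.429 in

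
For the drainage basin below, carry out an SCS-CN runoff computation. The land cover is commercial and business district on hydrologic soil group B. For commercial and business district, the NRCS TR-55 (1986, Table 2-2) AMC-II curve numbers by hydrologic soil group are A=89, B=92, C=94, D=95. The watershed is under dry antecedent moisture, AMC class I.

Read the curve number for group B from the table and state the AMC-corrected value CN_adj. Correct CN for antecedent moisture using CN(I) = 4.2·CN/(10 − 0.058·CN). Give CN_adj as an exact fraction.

CN_adj = 48300/583 ≈ 82.847

NRCS table: commercial and business district, soil group B → CN(II) = 92
CN(I) from CN(II)=92: (4.2·92)/(10 − 0.058·92) = 48300/583 ≈ 82.847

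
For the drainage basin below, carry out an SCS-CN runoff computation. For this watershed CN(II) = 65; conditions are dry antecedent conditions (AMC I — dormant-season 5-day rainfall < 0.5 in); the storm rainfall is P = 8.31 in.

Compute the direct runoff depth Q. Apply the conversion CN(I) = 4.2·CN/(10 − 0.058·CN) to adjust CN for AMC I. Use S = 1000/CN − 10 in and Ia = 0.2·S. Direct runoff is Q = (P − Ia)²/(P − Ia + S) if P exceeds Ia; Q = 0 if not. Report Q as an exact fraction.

CN(I) from CN(II)=65: (4.2·65)/(10 − 0.058·65) = 3900/89 ≈ 43.820
Retention S: 1000/CN − 10 with CN=43.820 → S = 500/39 ≈ 12.821 in
Ia = 0.2S: 0.2·12.821 = 2.564 in (exactly 100/39)
Since P=8.310 > Ia=2.564: effective rainfall P−Ia = 22409/3900 in
Q = (22409/3900)²/((22409/3900) + 500/39) = (502163281/15210000)/(72409/3900) = 502163281/282395100 in ≈ 1.778 in

Q = 502163281/282395100 in ≈ 1.778 in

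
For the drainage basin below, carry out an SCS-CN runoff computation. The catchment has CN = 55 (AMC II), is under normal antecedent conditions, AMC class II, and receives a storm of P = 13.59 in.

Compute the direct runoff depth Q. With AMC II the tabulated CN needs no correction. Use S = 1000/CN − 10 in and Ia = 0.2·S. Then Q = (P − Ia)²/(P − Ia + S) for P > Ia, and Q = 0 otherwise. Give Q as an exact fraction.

AMC II — tabulated CN = 55 applies directly.
S = 1000/55 − 10 = 90/11 in ≈ 8.182 in
Ia = 0.2S: 0.2·8.182 = 1.636 in (exactly 18/11)
Excess rainfall: 13.590 − 1.636 = 11.954 in; P > Ia so Q > 0
Q: (13149/1100)² ÷ (22149/1100) = 19210689/2707100 in (≈ 7.096 in)

Q = 19210689/2707100 in ≈ 7.096 in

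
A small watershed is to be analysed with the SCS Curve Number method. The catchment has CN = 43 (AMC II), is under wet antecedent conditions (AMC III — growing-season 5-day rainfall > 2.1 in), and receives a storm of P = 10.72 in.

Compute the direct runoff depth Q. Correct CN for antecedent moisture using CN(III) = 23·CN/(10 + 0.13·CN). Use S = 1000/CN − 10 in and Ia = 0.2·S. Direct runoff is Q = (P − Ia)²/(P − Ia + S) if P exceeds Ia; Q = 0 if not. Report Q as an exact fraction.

Q = 13989212176/2343015175 in ≈ 5.971 in

Adjust CN=43 to AMC III: 23·43/(10 + 0.13·43) → 989 ÷ (1559/100) = 98900/1559 ≈ 63.438
Retention S: 1000/CN − 10 with CN=63.438 → S = 5700/989 ≈ 5.763 in
Initial abstraction Ia = S/5 = (5700/989)/5 = 1140/989 ≈ 1.153 in
Excess rainfall: 10.720 − 1.153 = 9.567 in; P > Ia so Q > 0
Q: (236552/24725)² ÷ (379052/24725) = 13989212176/2343015175 in (≈ 5.971 in)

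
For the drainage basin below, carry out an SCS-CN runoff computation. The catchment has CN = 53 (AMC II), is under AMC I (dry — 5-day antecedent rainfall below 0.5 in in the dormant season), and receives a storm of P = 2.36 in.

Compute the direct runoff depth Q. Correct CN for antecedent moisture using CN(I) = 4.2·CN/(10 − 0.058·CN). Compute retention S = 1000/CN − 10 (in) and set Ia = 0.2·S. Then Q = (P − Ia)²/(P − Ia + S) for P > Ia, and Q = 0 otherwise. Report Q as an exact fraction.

Q = 0 in ≈ 0.000 in

Adjust CN=53 to AMC I: 4.2·53/(10 − 0.058·53) → (1113/5) ÷ (3463/500) = 111300/3463 ≈ 32.140
S = 1000/(111300/3463) − 10 = 23500/1113 in ≈ 21.114 in
Initial abstraction Ia = S/5 = (23500/1113)/5 = 4700/1113 ≈ 4.223 in
P = 2.360 ≤ Ia = 4.223 in: entire storm abstracted, Q = 0.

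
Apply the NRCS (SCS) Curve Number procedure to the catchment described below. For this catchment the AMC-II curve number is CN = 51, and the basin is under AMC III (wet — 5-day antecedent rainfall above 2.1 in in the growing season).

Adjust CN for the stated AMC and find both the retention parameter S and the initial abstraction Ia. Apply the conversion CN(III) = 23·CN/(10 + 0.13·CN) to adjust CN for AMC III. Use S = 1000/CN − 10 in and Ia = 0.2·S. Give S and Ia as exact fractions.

S = 4900/1173 in ≈ 4.177 in; Ia = 980/1173 in ≈ 0.835 in

Wet (AMC III): CN(III) = 23·51/(10 + 0.13·51) = 1173/(1663/100) = 117300/1663 ≈ 70.535
S = 1000/(117300/1663) − 10 = 4900/1173 in ≈ 4.177 in
Ia = 0.2S: 0.2·4.177 = 0.835 in (exactly 980/1173)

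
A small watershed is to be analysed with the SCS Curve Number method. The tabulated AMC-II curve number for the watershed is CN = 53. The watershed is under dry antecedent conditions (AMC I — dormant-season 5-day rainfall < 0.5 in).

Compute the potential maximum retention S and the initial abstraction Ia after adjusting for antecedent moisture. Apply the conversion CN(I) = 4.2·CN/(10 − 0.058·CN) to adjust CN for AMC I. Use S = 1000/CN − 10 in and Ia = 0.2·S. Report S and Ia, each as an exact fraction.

Dry (AMC I): CN(I) = 4.2·53/(10 − 0.058·53) = (1113/5)/(3463/500) = 111300/3463 ≈ 32.140
S = 1000/(111300/3463) − 10 = 23500/1113 in ≈ 21.114 in
Ia = 0.2S: 0.2·21.114 = 4.223 in (exactly 4700/1113)

S = 23500/1113 in ≈ 21.114 in; Ia = 4700/1113 in ≈ 4.223 in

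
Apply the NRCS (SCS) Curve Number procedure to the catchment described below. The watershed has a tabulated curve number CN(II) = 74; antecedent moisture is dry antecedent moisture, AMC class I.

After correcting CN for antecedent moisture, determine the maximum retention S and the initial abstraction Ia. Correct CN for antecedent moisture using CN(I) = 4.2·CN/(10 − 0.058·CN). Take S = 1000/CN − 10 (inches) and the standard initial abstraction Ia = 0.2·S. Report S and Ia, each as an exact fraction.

Dry (AMC I): CN(I) = 4.2·74/(10 − 0.058·74) = (1554/5)/(1427/250) = 77700/1427 ≈ 54.450
Retention S: 1000/CN − 10 with CN=54.450 → S = 6500/777 ≈ 8.366 in
Initial abstraction Ia = S/5 = (6500/777)/5 = 1300/777 ≈ 1.673 in

S = 6500/777 in ≈ 8.366 in; Ia = 1300/777 in ≈ 1.673 in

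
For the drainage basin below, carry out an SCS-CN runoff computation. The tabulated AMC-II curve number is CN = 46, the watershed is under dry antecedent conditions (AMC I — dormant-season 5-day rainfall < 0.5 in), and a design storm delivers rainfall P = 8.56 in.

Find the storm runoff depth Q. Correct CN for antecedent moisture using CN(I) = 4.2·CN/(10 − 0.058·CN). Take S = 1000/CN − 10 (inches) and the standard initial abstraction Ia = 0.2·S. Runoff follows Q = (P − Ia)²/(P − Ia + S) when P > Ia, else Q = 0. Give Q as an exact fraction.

Q = 71449058/250463675 in ≈ 0.285 in

CN(I) from CN(II)=46: (4.2·46)/(10 − 0.058·46) = 16100/611 ≈ 26.350
S = 1000/(16100/611) − 10 = 4500/161 in ≈ 27.950 in
Ia = 0.2S: 0.2·27.950 = 5.590 in (exactly 900/161)
Since P=8.560 > Ia=5.590: effective rainfall P−Ia = 11954/4025 in
Q: (11954/4025)² ÷ (124454/4025) = 71449058/250463675 in (≈ 0.285 in)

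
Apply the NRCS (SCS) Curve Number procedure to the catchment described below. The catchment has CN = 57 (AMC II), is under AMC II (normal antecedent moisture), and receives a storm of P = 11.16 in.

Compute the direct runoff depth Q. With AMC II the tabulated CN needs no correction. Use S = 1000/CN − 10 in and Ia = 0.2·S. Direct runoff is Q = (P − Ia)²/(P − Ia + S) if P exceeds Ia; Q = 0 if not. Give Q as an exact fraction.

Q = 189145009/34916775 in ≈ 5.417 in

CN(II) = 57; AMC II needs no correction.
Max retention: S = 1000/57 − 10 = 430/57 in (≈ 7.544 in)
Initial abstraction Ia = S/5 = (430/57)/5 = 86/57 ≈ 1.509 in
Excess rainfall: 11.160 − 1.509 = 9.651 in; P > Ia so Q > 0
Q: (13753/1425)² ÷ (24503/1425) = 189145009/34916775 in (≈ 5.417 in)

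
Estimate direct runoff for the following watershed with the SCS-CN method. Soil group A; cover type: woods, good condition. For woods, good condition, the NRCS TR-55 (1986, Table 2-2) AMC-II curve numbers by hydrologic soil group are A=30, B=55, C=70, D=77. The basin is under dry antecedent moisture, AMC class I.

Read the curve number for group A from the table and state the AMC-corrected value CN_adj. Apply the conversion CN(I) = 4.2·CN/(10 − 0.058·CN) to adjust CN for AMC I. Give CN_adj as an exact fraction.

NRCS table: woods, good condition, soil group A → CN(II) = 30
CN(I) from CN(II)=30: (4.2·30)/(10 − 0.058·30) = 900/59 ≈ 15.254

CN_adj = 900/59 ≈ 15.254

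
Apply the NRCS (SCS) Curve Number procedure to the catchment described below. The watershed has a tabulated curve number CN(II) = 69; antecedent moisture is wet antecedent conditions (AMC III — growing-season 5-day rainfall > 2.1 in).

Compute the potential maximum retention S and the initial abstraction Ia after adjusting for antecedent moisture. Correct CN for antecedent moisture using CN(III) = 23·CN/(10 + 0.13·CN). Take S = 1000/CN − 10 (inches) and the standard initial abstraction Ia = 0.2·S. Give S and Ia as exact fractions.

Wet (AMC III): CN(III) = 23·69/(10 + 0.13·69) = 1587/(1897/100) = 158700/1897 ≈ 83.658
Retention S: 1000/CN − 10 with CN=83.658 → S = 3100/1587 ≈ 1.953 in
Ia = 0.2·(3100/1587) = 620/1587 in ≈ 0.391 in

S = 3100/1587 in ≈ 1.953 in; Ia = 620/1587 in ≈ 0.391 in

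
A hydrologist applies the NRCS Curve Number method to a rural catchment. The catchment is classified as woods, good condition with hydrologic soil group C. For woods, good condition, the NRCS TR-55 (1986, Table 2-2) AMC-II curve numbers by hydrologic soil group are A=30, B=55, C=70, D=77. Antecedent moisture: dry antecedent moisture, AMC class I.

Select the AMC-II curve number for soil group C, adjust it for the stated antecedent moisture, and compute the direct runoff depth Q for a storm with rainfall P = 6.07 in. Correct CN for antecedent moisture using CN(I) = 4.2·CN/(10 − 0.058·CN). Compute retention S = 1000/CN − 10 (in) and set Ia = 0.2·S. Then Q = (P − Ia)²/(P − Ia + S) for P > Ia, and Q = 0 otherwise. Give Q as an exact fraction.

Q = 389786049/341740700 in ≈ 1.141 in

NRCS table: woods, good condition, soil group C → CN(II) = 70
CN(I) from CN(II)=70: (4.2·70)/(10 − 0.058·70) = 4900/99 ≈ 49.495
Max retention: S = 1000/(4900/99) − 10 = 500/49 in (≈ 10.204 in)
Ia = 0.2S: 0.2·10.204 = 2.041 in (exactly 100/49)
Since P=6.070 > Ia=2.041: effective rainfall P−Ia = 19743/4900 in
Q = (19743/4900)²/((19743/4900) + 500/49) = (389786049/24010000)/(69743/4900) = 389786049/341740700 in ≈ 1.141 in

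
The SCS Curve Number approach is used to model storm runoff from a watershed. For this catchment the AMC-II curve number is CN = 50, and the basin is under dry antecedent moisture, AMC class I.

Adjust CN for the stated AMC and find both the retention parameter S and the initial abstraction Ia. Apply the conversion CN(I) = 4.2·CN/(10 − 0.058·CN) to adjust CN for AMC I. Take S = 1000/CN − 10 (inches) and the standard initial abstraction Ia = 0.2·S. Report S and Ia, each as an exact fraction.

Dry (AMC I): CN(I) = 4.2·50/(10 − 0.058·50) = 210/(71/10) = 2100/71 ≈ 29.577
Retention S: 1000/CN − 10 with CN=29.577 → S = 500/21 ≈ 23.810 in
Initial abstraction Ia = S/5 = (500/21)/5 = 100/21 ≈ 4.762 in

S = 500/21 in ≈ 23.810 in; Ia = 100/21 in ≈ 4.762 in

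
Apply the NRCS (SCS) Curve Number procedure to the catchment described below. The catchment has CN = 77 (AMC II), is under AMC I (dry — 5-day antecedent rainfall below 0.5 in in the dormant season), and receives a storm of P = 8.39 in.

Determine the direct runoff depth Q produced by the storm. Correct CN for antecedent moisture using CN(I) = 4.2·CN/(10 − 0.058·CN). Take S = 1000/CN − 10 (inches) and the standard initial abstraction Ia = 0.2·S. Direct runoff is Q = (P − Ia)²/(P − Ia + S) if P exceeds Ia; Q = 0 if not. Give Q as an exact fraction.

Dry (AMC I): CN(I) = 4.2·77/(10 − 0.058·77) = (1617/5)/(2767/500) = 161700/2767 ≈ 58.439
Max retention: S = 1000/(161700/2767) − 10 = 11500/1617 in (≈ 7.112 in)
Ia = 0.2S: 0.2·7.112 = 1.422 in (exactly 2300/1617)
Excess rainfall: 8.390 − 1.422 = 6.968 in; P > Ia so Q > 0
Q = (1126663/161700)²/((1126663/161700) + 11500/1617) = (1269369515569/26146890000)/(2276663/161700) = 1269369515569/368136407100 in ≈ 3.448 in

Q = 1269369515569/368136407100 in ≈ 3.448 in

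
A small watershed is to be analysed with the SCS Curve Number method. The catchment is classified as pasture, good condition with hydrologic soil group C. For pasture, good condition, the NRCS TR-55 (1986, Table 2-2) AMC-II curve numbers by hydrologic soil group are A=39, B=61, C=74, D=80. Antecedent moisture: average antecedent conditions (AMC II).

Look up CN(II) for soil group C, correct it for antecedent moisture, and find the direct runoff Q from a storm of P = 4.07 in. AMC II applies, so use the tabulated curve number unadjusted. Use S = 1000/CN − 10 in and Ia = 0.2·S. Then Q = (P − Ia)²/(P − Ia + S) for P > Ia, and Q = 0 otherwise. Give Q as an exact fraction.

NRCS table: pasture, good condition, soil group C → CN(II) = 74
Average conditions: CN = 74 (no AMC adjustment).
Max retention: S = 1000/74 − 10 = 130/37 in (≈ 3.514 in)
Ia = 0.2S: 0.2·3.514 = 0.703 in (exactly 26/37)
Excess rainfall: 4.070 − 0.703 = 3.367 in; P > Ia so Q > 0
Q: (12459/3700)² ÷ (25459/3700) = 155226681/94198300 in (≈ 1.648 in)

Q = 155226681/94198300 in ≈ 1.648 in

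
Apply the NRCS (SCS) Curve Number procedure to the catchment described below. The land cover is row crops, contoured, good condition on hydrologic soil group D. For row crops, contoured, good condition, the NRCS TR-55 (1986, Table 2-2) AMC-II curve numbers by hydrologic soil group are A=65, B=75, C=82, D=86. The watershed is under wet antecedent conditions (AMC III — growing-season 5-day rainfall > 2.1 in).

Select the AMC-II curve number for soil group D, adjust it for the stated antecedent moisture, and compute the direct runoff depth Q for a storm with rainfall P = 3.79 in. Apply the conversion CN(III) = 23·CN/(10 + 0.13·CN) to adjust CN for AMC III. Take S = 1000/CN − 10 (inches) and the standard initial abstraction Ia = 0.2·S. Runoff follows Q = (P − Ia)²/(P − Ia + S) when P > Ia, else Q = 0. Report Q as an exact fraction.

NRCS table: row crops, contoured, good condition, soil group D → CN(II) = 86
Adjust CN=86 to AMC III: 23·86/(10 + 0.13·86) → 1978 ÷ (1059/50) = 98900/1059 ≈ 93.390
Max retention: S = 1000/(98900/1059) − 10 = 700/989 in (≈ 0.708 in)
Ia = 0.2·(700/989) = 140/989 in ≈ 0.142 in
P − Ia = 3.790 − 0.142 = 360831/98900 ≈ 3.648 in (> 0, runoff occurs)
Runoff Q = (P−Ia)²/(P−Ia+S) = (3.648)²/(3.648+0.708) = 130199010561/42609185900 ≈ 3.056 in

Q = 130199010561/42609185900 in ≈ 3.056 in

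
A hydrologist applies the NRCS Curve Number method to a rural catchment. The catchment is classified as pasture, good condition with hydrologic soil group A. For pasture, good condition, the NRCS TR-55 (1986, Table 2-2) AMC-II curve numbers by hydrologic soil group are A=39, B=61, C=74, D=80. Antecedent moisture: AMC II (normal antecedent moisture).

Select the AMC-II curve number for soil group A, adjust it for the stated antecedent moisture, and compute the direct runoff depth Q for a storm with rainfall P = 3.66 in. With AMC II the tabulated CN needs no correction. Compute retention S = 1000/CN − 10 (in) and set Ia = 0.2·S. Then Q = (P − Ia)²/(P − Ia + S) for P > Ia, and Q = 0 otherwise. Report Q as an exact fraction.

NRCS table: pasture, good condition, soil group A → CN(II) = 39
Average conditions: CN = 39 (no AMC adjustment).
S = 1000/39 − 10 = 610/39 in ≈ 15.641 in
Ia = 0.2·(610/39) = 122/39 in ≈ 3.128 in
Since P=3.660 > Ia=3.128: effective rainfall P−Ia = 1037/1950 in
Runoff Q = (P−Ia)²/(P−Ia+S) = (0.532)²/(0.532+15.641) = 17629/1008150 ≈ 0.017 in

Q = 17629/1008150 in ≈ 0.017 in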